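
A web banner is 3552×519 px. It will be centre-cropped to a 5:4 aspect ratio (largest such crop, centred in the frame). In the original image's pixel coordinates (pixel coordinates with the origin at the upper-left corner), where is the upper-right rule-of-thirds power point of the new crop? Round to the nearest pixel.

(1884, 173)

3552/519 > 5/4, so the 5:4 crop keeps the full height 519 and trims width to 519 × 5/4 = 648.75 px.
Left offset = (3552 − 648.75)/2 = 1451.62 px; top offset = 0.
Upper-right is two-thirds across and one-third down within the crop:
x = 1451.62 + 2 × 648.75/3 ≈ 1884; y = 0.00 + 1 × 519.00/3 ≈ 173.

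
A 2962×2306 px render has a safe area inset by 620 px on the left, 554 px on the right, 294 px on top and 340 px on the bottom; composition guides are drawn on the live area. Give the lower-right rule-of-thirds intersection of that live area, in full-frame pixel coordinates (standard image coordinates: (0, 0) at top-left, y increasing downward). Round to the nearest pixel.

Content width = 2962 − 620 − 554 = 1788 px; content height = 2306 − 294 − 340 = 1672 px.
Lower-right is two-thirds across and two-thirds down within the live area.
x = 620 + 2 × 1788/3 = 620 + 1192.00 ≈ 1812
y = 294 + 2 × 1672/3 = 294 + 1114.67 ≈ 1409

x = 1812 px, y = 1409 px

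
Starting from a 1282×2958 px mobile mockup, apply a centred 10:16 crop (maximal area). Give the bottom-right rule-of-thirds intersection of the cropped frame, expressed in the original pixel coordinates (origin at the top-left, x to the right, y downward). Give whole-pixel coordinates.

1282/2958 < 10/16, so the 10:16 crop keeps the full width 1282 and trims height to 1282 × 16/10 = 2051.20 px.
Top offset = (2958 − 2051.20)/2 = 453.40 px; left offset = 0.
Bottom-right is two-thirds across and two-thirds down within the crop:
x = 0.00 + 2 × 1282.00/3 ≈ 855; y = 453.40 + 2 × 2051.20/3 ≈ 1821.

(855, 1821)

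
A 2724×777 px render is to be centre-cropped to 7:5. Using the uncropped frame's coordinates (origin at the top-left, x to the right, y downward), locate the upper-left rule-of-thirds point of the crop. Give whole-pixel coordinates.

2724/777 > 7/5, so the 7:5 crop keeps the full height 777 and trims width to 777 × 7/5 = 1087.80 px.
Left offset = (2724 − 1087.80)/2 = 818.10 px; top offset = 0.
Upper-left is one-third across and one-third down within the crop:
x = 818.10 + 1 × 1087.80/3 ≈ 1181; y = 0.00 + 1 × 777.00/3 ≈ 259.

(1181, 259)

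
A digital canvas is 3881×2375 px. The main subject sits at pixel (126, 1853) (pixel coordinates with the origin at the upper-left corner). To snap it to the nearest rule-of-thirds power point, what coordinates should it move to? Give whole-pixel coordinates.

x = 1294 px, y = 1583 px

Third lines: x ∈ {1294, 2587}, y ∈ {792, 1583}.
126 is closer to x = 1294; 1853 is closer to y = 1583.
So the nearest intersection is the lower-left power point.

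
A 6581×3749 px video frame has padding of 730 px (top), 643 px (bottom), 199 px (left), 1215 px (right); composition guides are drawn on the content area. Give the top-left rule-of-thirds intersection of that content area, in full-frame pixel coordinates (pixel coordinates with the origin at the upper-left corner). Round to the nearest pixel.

Content width = 6581 − 199 − 1215 = 5167 px; content height = 3749 − 730 − 643 = 2376 px.
Top-left is one-third across and one-third down within the content area.
x = 199 + 1 × 5167/3 = 199 + 1722.33 ≈ 1921
y = 730 + 1 × 2376/3 = 730 + 792.00 ≈ 1522

(1921, 1522)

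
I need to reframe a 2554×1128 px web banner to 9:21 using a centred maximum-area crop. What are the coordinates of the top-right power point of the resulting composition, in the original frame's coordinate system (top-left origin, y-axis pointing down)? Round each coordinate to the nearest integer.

2554/1128 > 9/21, so the 9:21 crop keeps the full height 1128 and trims width to 1128 × 9/21 = 483.43 px.
Left offset = (2554 − 483.43)/2 = 1035.29 px; top offset = 0.
Top-right is two-thirds across and one-third down within the crop:
x = 1035.29 + 2 × 483.43/3 ≈ 1358; y = 0.00 + 1 × 1128.00/3 ≈ 376.

x = 1358 px, y = 376 px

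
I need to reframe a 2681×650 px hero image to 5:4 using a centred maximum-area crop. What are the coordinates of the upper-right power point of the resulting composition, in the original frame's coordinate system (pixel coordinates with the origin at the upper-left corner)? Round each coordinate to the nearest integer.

2681/650 > 5/4, so the 5:4 crop keeps the full height 650 and trims width to 650 × 5/4 = 812.50 px.
Left offset = (2681 − 812.50)/2 = 934.25 px; top offset = 0.
Upper-right is two-thirds across and one-third down within the crop:
x = 934.25 + 2 × 812.50/3 ≈ 1476; y = 0.00 + 1 × 650.00/3 ≈ 217.

x = 1476 px, y = 217 px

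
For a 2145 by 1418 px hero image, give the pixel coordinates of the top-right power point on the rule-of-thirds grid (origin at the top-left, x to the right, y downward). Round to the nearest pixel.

The top-right point sits two-thirds of the way across and one-third of the way down.
x = 2 × 2145/3 ≈ 1430; y = 1 × 1418/3 ≈ 473.

(1430, 473)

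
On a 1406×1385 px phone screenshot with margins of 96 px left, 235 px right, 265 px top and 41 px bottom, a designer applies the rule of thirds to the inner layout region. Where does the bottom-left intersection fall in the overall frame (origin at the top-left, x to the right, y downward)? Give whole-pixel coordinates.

Content width = 1406 − 96 − 235 = 1075 px; content height = 1385 − 265 − 41 = 1079 px.
Bottom-left is one-third across and two-thirds down within the inner layout region.
x = 96 + 1 × 1075/3 = 96 + 358.33 ≈ 454
y = 265 + 2 × 1079/3 = 265 + 719.33 ≈ 984

(454, 984)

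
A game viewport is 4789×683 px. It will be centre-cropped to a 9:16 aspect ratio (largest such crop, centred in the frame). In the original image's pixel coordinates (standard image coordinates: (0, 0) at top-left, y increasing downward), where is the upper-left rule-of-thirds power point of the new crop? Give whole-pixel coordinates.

4789/683 > 9/16, so the 9:16 crop keeps the full height 683 and trims width to 683 × 9/16 = 384.19 px.
Left offset = (4789 − 384.19)/2 = 2202.41 px; top offset = 0.
Upper-left is one-third across and one-third down within the crop:
x = 2202.41 + 1 × 384.19/3 ≈ 2330; y = 0.00 + 1 × 683.00/3 ≈ 228.

(2330, 228)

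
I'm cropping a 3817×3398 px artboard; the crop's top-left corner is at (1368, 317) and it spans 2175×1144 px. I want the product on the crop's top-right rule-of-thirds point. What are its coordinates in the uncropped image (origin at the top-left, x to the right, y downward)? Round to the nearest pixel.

One third of the crop width 2175 is 725.00 px.
One third of the crop height 1144 is 381.33 px.
The top-right point is two-thirds across and one-third down within the crop:
x = 1368 + 2 × 725.00 ≈ 2818; y = 317 + 1 × 381.33 ≈ 698.

x = 2818 px, y = 698 px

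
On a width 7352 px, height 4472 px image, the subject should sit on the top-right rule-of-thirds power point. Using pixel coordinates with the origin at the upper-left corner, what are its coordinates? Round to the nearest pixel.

The top-right point sits two-thirds of the way across and one-third of the way down.
x = 2 × 7352/3 ≈ 4901; y = 1 × 4472/3 ≈ 1491.

(4901, 1491)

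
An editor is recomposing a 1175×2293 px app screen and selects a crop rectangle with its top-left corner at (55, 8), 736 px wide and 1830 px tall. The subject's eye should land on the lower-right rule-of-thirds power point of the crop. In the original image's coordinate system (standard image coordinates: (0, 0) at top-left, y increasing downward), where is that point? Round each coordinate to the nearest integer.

x = 546 px, y = 1228 px

One third of the crop width 736 is 245.33 px.
One third of the crop height 1830 is 610.00 px.
The lower-right point is two-thirds across and two-thirds down within the crop:
x = 55 + 2 × 245.33 ≈ 546; y = 8 + 2 × 610.00 ≈ 1228.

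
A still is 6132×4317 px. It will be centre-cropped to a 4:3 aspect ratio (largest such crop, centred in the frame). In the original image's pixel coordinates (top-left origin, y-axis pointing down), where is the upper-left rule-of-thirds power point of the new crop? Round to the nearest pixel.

(2107, 1439)

6132/4317 > 4/3, so the 4:3 crop keeps the full height 4317 and trims width to 4317 × 4/3 = 5756.00 px.
Left offset = (6132 − 5756.00)/2 = 188.00 px; top offset = 0.
Upper-left is one-third across and one-third down within the crop:
x = 188.00 + 1 × 5756.00/3 ≈ 2107; y = 0.00 + 1 × 4317.00/3 ≈ 1439.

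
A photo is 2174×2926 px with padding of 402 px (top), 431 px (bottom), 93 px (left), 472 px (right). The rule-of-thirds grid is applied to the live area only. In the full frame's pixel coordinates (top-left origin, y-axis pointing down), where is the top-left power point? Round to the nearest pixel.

x = 629 px, y = 1100 px

Content width = 2174 − 93 − 472 = 1609 px; content height = 2926 − 402 − 431 = 2093 px.
Top-left is one-third across and one-third down within the live area.
x = 93 + 1 × 1609/3 = 93 + 536.33 ≈ 629
y = 402 + 1 × 2093/3 = 402 + 697.67 ≈ 1100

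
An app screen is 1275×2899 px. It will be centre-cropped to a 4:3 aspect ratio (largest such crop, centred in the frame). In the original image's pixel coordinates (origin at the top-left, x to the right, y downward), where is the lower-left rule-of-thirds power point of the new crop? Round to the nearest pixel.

(425, 1609)

1275/2899 < 4/3, so the 4:3 crop keeps the full width 1275 and trims height to 1275 × 3/4 = 956.25 px.
Top offset = (2899 − 956.25)/2 = 971.38 px; left offset = 0.
Lower-left is one-third across and two-thirds down within the crop:
x = 0.00 + 1 × 1275.00/3 ≈ 425; y = 971.38 + 2 × 956.25/3 ≈ 1609.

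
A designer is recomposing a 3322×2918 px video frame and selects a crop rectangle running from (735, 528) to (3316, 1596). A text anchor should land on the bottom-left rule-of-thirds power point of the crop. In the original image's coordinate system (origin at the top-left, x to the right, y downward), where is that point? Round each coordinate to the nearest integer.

(1595, 1240)

Crop width = 3316 − 735 = 2581 px; one third is 860.33 px.
Crop height = 1596 − 528 = 1068 px; one third is 356.00 px.
The bottom-left point is one-third across and two-thirds down within the crop:
x = 735 + 1 × 860.33 ≈ 1595; y = 528 + 2 × 356.00 ≈ 1240.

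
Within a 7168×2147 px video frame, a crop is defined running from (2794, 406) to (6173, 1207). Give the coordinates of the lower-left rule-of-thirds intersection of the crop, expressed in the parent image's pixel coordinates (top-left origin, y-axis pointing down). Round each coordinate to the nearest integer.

(3920, 940)

Crop width = 6173 − 2794 = 3379 px; one third is 1126.33 px.
Crop height = 1207 − 406 = 801 px; one third is 267.00 px.
The lower-left point is one-third across and two-thirds down within the crop:
x = 2794 + 1 × 1126.33 ≈ 3920; y = 406 + 2 × 267.00 ≈ 940.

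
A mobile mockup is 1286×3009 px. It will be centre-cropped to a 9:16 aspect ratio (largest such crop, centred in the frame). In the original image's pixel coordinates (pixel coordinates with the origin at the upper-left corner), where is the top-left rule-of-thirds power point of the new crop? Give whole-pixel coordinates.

1286/3009 < 9/16, so the 9:16 crop keeps the full width 1286 and trims height to 1286 × 16/9 = 2286.22 px.
Top offset = (3009 − 2286.22)/2 = 361.39 px; left offset = 0.
Top-left is one-third across and one-third down within the crop:
x = 0.00 + 1 × 1286.00/3 ≈ 429; y = 361.39 + 1 × 2286.22/3 ≈ 1123.

x = 429 px, y = 1123 px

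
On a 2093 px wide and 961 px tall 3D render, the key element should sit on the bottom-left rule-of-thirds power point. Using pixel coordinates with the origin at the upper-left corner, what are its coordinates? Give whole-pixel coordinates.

The bottom-left point sits one-third of the way across and two-thirds of the way down.
x = 1 × 2093/3 ≈ 698; y = 2 × 961/3 ≈ 641.

x = 698 px, y = 641 px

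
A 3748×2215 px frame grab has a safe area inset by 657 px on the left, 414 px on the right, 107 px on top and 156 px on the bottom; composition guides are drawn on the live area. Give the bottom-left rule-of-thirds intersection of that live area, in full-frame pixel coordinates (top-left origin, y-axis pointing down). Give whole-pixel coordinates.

Content width = 3748 − 657 − 414 = 2677 px; content height = 2215 − 107 − 156 = 1952 px.
Bottom-left is one-third across and two-thirds down within the live area.
x = 657 + 1 × 2677/3 = 657 + 892.33 ≈ 1549
y = 107 + 2 × 1952/3 = 107 + 1301.33 ≈ 1408

x = 1549 px, y = 1408 px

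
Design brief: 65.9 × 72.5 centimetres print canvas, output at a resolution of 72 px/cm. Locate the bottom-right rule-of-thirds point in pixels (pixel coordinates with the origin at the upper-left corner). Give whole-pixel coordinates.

In pixels the canvas is 65.9 × 72 = 4744.8 wide and 72.5 × 72 = 5220 tall.
The bottom-right point is two-thirds across and two-thirds down:
x = 2 × 4744.8/3 ≈ 3163; y = 2 × 5220/3 ≈ 3480.

(3163, 3480)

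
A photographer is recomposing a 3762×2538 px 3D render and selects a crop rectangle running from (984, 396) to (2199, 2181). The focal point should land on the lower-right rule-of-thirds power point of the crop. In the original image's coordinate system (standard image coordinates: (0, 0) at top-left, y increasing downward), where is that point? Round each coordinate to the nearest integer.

x = 1794 px, y = 1586 px

Crop width = 2199 − 984 = 1215 px; one third is 405.00 px.
Crop height = 2181 − 396 = 1785 px; one third is 595.00 px.
The lower-right point is two-thirds across and two-thirds down within the crop:
x = 984 + 2 × 405.00 ≈ 1794; y = 396 + 2 × 595.00 ≈ 1586.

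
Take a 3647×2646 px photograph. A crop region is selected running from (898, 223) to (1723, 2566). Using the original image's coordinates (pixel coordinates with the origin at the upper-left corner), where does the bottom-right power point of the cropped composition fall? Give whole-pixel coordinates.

(1448, 1785)

Crop width = 1723 − 898 = 825 px; one third is 275.00 px.
Crop height = 2566 − 223 = 2343 px; one third is 781.00 px.
The bottom-right point is two-thirds across and two-thirds down within the crop:
x = 898 + 2 × 275.00 ≈ 1448; y = 223 + 2 × 781.00 ≈ 1785.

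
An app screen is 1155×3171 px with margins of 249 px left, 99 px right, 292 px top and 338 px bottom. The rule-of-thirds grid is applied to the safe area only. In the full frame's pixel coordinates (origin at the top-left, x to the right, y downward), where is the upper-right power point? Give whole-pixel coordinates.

x = 787 px, y = 1139 px

Content width = 1155 − 249 − 99 = 807 px; content height = 3171 − 292 − 338 = 2541 px.
Upper-right is two-thirds across and one-third down within the safe area.
x = 249 + 2 × 807/3 = 249 + 538.00 ≈ 787
y = 292 + 1 × 2541/3 = 292 + 847.00 ≈ 1139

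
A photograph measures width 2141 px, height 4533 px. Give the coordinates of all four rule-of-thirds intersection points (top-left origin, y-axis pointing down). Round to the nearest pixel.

(714, 1511), (1427, 1511), (714, 3022), (1427, 3022)

One third of 2141 is 713.67; one third of 4533 is 1511.
Vertical third lines at x = 714 and x = 1427; horizontal third lines at y = 1511 and y = 3022.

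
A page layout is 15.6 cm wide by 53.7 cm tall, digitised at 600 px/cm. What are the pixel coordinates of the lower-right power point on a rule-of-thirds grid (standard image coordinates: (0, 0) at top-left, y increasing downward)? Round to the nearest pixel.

In pixels the canvas is 15.6 × 600 = 9360 wide and 53.7 × 600 = 32220 tall.
The lower-right point is two-thirds across and two-thirds down:
x = 2 × 9360/3 ≈ 6240; y = 2 × 32220/3 ≈ 21480.

(6240, 21480)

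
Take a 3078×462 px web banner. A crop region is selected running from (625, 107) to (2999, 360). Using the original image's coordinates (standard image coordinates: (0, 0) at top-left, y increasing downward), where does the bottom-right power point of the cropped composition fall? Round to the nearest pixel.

(2208, 276)

Crop width = 2999 − 625 = 2374 px; one third is 791.33 px.
Crop height = 360 − 107 = 253 px; one third is 84.33 px.
The bottom-right point is two-thirds across and two-thirds down within the crop:
x = 625 + 2 × 791.33 ≈ 2208; y = 107 + 2 × 84.33 ≈ 276.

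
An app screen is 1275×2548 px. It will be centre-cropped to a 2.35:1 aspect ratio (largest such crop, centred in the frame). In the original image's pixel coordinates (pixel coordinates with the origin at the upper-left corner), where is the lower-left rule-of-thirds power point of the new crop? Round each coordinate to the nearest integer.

1275/2548 < 2.35/1, so the 2.35:1 crop keeps the full width 1275 and trims height to 1275 × 1/2.35 = 542.55 px.
Top offset = (2548 − 542.55)/2 = 1002.72 px; left offset = 0.
Lower-left is one-third across and two-thirds down within the crop:
x = 0.00 + 1 × 1275.00/3 ≈ 425; y = 1002.72 + 2 × 542.55/3 ≈ 1364.

x = 425 px, y = 1364 px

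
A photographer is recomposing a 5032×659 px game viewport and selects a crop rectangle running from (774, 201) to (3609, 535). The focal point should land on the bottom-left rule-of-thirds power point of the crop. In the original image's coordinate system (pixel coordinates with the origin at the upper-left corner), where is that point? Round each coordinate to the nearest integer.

Crop width = 3609 − 774 = 2835 px; one third is 945.00 px.
Crop height = 535 − 201 = 334 px; one third is 111.33 px.
The bottom-left point is one-third across and two-thirds down within the crop:
x = 774 + 1 × 945.00 ≈ 1719; y = 201 + 2 × 111.33 ≈ 424.

(1719, 424)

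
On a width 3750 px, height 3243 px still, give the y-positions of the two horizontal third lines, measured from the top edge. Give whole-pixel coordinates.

1081 px and 2162 px

3243 / 3 = 1081, so the horizontal lines sit at one and two thirds of 3243.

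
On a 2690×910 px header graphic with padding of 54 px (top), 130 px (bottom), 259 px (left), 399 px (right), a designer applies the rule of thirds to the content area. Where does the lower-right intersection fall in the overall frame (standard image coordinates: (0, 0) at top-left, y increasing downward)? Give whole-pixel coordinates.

(1614, 538)

Content width = 2690 − 259 − 399 = 2032 px; content height = 910 − 54 − 130 = 726 px.
Lower-right is two-thirds across and two-thirds down within the content area.
x = 259 + 2 × 2032/3 = 259 + 1354.67 ≈ 1614
y = 54 + 2 × 726/3 = 54 + 484.00 ≈ 538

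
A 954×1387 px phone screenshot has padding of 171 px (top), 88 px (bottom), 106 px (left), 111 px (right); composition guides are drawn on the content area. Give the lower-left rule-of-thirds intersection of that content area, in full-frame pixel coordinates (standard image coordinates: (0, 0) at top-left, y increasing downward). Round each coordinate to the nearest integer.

(352, 923)

Content width = 954 − 106 − 111 = 737 px; content height = 1387 − 171 − 88 = 1128 px.
Lower-left is one-third across and two-thirds down within the content area.
x = 106 + 1 × 737/3 = 106 + 245.67 ≈ 352
y = 171 + 2 × 1128/3 = 171 + 752.00 ≈ 923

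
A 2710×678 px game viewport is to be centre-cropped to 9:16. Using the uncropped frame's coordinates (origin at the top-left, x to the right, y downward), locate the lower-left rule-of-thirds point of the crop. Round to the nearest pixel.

2710/678 > 9/16, so the 9:16 crop keeps the full height 678 and trims width to 678 × 9/16 = 381.38 px.
Left offset = (2710 − 381.38)/2 = 1164.31 px; top offset = 0.
Lower-left is one-third across and two-thirds down within the crop:
x = 1164.31 + 1 × 381.38/3 ≈ 1291; y = 0.00 + 2 × 678.00/3 ≈ 452.

(1291, 452)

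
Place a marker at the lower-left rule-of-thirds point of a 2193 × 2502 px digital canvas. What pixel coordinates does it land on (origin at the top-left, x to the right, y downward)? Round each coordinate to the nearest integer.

The lower-left point sits one-third of the way across and two-thirds of the way down.
x = 1 × 2193/3 ≈ 731; y = 2 × 2502/3 ≈ 1668.

x = 731 px, y = 1668 px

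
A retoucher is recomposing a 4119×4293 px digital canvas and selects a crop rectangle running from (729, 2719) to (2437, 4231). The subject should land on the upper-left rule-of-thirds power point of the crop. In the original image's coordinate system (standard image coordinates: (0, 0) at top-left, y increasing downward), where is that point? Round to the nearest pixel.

Crop width = 2437 − 729 = 1708 px; one third is 569.33 px.
Crop height = 4231 − 2719 = 1512 px; one third is 504.00 px.
The upper-left point is one-third across and one-third down within the crop:
x = 729 + 1 × 569.33 ≈ 1298; y = 2719 + 1 × 504.00 ≈ 3223.

(1298, 3223)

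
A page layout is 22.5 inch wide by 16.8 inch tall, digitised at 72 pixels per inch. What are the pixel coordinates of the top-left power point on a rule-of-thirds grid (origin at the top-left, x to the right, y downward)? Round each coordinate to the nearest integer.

In pixels the canvas is 22.5 × 72 = 1620 wide and 16.8 × 72 = 1209.6 tall.
The top-left point is one-third across and one-third down:
x = 1 × 1620/3 ≈ 540; y = 1 × 1209.6/3 ≈ 403.

(540, 403)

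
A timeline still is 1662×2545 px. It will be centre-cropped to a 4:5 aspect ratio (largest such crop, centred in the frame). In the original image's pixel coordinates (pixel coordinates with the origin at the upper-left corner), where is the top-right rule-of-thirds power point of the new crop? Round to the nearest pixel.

1662/2545 < 4/5, so the 4:5 crop keeps the full width 1662 and trims height to 1662 × 5/4 = 2077.50 px.
Top offset = (2545 − 2077.50)/2 = 233.75 px; left offset = 0.
Top-right is two-thirds across and one-third down within the crop:
x = 0.00 + 2 × 1662.00/3 ≈ 1108; y = 233.75 + 1 × 2077.50/3 ≈ 926.

(1108, 926)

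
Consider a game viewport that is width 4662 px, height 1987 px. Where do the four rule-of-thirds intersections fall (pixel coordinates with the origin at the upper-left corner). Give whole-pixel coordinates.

One third of 4662 is 1554; one third of 1987 is 662.33.
Vertical third lines at x = 1554 and x = 3108; horizontal third lines at y = 662 and y = 1325.

(1554, 662), (3108, 662), (1554, 1325), (3108, 1325)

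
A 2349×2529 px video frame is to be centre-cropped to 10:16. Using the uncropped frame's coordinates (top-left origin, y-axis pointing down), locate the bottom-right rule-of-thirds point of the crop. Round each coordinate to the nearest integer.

(1438, 1686)

2349/2529 > 10/16, so the 10:16 crop keeps the full height 2529 and trims width to 2529 × 10/16 = 1580.62 px.
Left offset = (2349 − 1580.62)/2 = 384.19 px; top offset = 0.
Bottom-right is two-thirds across and two-thirds down within the crop:
x = 384.19 + 2 × 1580.62/3 ≈ 1438; y = 0.00 + 2 × 2529.00/3 ≈ 1686.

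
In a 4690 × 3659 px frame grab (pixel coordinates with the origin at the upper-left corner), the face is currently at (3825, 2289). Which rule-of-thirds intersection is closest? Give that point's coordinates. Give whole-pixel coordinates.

(3127, 2439)

Third lines: x ∈ {1563, 3127}, y ∈ {1220, 2439}.
3825 is closer to x = 3127; 2289 is closer to y = 2439.
So the nearest intersection is the lower-right power point.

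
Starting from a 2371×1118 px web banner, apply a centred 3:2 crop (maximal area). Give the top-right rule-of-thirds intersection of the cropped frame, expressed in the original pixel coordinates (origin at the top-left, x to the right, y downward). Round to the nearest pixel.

2371/1118 > 3/2, so the 3:2 crop keeps the full height 1118 and trims width to 1118 × 3/2 = 1677.00 px.
Left offset = (2371 − 1677.00)/2 = 347.00 px; top offset = 0.
Top-right is two-thirds across and one-third down within the crop:
x = 347.00 + 2 × 1677.00/3 ≈ 1465; y = 0.00 + 1 × 1118.00/3 ≈ 373.

x = 1465 px, y = 373 px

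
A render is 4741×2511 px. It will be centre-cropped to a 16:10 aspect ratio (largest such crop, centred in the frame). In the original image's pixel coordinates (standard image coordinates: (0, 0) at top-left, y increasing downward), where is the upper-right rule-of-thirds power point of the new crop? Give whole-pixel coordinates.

4741/2511 > 16/10, so the 16:10 crop keeps the full height 2511 and trims width to 2511 × 16/10 = 4017.60 px.
Left offset = (4741 − 4017.60)/2 = 361.70 px; top offset = 0.
Upper-right is two-thirds across and one-third down within the crop:
x = 361.70 + 2 × 4017.60/3 ≈ 3040; y = 0.00 + 1 × 2511.00/3 ≈ 837.

x = 3040 px, y = 837 px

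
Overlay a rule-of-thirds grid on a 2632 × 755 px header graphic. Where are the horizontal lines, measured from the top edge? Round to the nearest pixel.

755 / 3 = 251.67, so the horizontal lines sit at one and two thirds of 755.

y = 252 px and y = 503 px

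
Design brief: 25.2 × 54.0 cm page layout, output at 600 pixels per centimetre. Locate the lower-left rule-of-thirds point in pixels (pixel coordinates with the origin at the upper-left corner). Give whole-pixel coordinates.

In pixels the canvas is 25.2 × 600 = 15120 wide and 54.0 × 600 = 32400 tall.
The lower-left point is one-third across and two-thirds down:
x = 1 × 15120/3 ≈ 5040; y = 2 × 32400/3 ≈ 21600.

(5040, 21600)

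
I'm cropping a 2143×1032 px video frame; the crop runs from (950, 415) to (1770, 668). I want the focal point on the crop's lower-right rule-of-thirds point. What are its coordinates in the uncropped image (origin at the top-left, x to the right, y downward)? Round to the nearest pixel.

Crop width = 1770 − 950 = 820 px; one third is 273.33 px.
Crop height = 668 − 415 = 253 px; one third is 84.33 px.
The lower-right point is two-thirds across and two-thirds down within the crop:
x = 950 + 2 × 273.33 ≈ 1497; y = 415 + 2 × 84.33 ≈ 584.

(1497, 584)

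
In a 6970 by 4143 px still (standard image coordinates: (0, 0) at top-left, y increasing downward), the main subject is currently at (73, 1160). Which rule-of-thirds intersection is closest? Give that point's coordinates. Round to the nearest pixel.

Third lines: x ∈ {2323, 4647}, y ∈ {1381, 2762}.
73 is closer to x = 2323; 1160 is closer to y = 1381.
So the nearest intersection is the upper-left power point.

(2323, 1381)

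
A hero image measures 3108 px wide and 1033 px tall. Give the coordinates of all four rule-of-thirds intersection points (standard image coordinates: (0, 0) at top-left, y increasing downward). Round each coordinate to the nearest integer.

One third of 3108 is 1036; one third of 1033 is 344.33.
Vertical third lines at x = 1036 and x = 2072; horizontal third lines at y = 344 and y = 689.

(1036, 344), (2072, 344), (1036, 689), (2072, 689)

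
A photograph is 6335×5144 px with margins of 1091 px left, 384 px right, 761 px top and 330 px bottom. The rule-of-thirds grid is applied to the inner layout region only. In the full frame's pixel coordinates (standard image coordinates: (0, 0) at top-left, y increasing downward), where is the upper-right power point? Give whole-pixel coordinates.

x = 4331 px, y = 2112 px

Content width = 6335 − 1091 − 384 = 4860 px; content height = 5144 − 761 − 330 = 4053 px.
Upper-right is two-thirds across and one-third down within the inner layout region.
x = 1091 + 2 × 4860/3 = 1091 + 3240.00 ≈ 4331
y = 761 + 1 × 4053/3 = 761 + 1351.00 ≈ 2112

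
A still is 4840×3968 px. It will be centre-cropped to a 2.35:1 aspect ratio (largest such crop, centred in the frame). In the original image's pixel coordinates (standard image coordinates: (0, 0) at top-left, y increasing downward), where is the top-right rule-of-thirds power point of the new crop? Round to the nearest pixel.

4840/3968 < 2.35/1, so the 2.35:1 crop keeps the full width 4840 and trims height to 4840 × 1/2.35 = 2059.57 px.
Top offset = (3968 − 2059.57)/2 = 954.21 px; left offset = 0.
Top-right is two-thirds across and one-third down within the crop:
x = 0.00 + 2 × 4840.00/3 ≈ 3227; y = 954.21 + 1 × 2059.57/3 ≈ 1641.

x = 3227 px, y = 1641 px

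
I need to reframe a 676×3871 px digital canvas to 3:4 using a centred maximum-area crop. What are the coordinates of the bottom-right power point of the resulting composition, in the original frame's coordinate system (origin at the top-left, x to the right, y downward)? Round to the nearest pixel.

(451, 2086)

676/3871 < 3/4, so the 3:4 crop keeps the full width 676 and trims height to 676 × 4/3 = 901.33 px.
Top offset = (3871 − 901.33)/2 = 1484.83 px; left offset = 0.
Bottom-right is two-thirds across and two-thirds down within the crop:
x = 0.00 + 2 × 676.00/3 ≈ 451; y = 1484.83 + 2 × 901.33/3 ≈ 2086.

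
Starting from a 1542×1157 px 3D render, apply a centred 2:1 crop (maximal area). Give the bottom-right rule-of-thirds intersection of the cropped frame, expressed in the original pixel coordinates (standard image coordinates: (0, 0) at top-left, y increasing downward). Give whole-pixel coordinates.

1542/1157 < 2/1, so the 2:1 crop keeps the full width 1542 and trims height to 1542 × 1/2 = 771.00 px.
Top offset = (1157 − 771.00)/2 = 193.00 px; left offset = 0.
Bottom-right is two-thirds across and two-thirds down within the crop:
x = 0.00 + 2 × 1542.00/3 ≈ 1028; y = 193.00 + 2 × 771.00/3 ≈ 707.

x = 1028 px, y = 707 px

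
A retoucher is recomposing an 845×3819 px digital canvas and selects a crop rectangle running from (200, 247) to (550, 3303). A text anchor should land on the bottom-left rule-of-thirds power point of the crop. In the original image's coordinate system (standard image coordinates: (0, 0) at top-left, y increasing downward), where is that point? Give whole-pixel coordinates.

x = 317 px, y = 2284 px

Crop width = 550 − 200 = 350 px; one third is 116.67 px.
Crop height = 3303 − 247 = 3056 px; one third is 1018.67 px.
The bottom-left point is one-third across and two-thirds down within the crop:
x = 200 + 1 × 116.67 ≈ 317; y = 247 + 2 × 1018.67 ≈ 2284.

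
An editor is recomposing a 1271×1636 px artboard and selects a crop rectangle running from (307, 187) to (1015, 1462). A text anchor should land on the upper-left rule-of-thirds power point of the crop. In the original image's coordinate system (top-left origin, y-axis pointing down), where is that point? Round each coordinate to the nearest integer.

x = 543 px, y = 612 px

Crop width = 1015 − 307 = 708 px; one third is 236.00 px.
Crop height = 1462 − 187 = 1275 px; one third is 425.00 px.
The upper-left point is one-third across and one-third down within the crop:
x = 307 + 1 × 236.00 ≈ 543; y = 187 + 1 × 425.00 ≈ 612.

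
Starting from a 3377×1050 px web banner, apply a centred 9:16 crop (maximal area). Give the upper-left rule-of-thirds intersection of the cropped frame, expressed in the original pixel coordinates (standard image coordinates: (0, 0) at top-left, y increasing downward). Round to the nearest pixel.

x = 1590 px, y = 350 px

3377/1050 > 9/16, so the 9:16 crop keeps the full height 1050 and trims width to 1050 × 9/16 = 590.62 px.
Left offset = (3377 − 590.62)/2 = 1393.19 px; top offset = 0.
Upper-left is one-third across and one-third down within the crop:
x = 1393.19 + 1 × 590.62/3 ≈ 1590; y = 0.00 + 1 × 1050.00/3 ≈ 350.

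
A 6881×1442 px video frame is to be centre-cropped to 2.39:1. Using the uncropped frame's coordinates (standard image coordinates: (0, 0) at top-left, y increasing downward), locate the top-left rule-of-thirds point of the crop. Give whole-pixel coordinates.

6881/1442 > 2.39/1, so the 2.39:1 crop keeps the full height 1442 and trims width to 1442 × 2.39/1 = 3446.38 px.
Left offset = (6881 − 3446.38)/2 = 1717.31 px; top offset = 0.
Top-left is one-third across and one-third down within the crop:
x = 1717.31 + 1 × 3446.38/3 ≈ 2866; y = 0.00 + 1 × 1442.00/3 ≈ 481.

(2866, 481)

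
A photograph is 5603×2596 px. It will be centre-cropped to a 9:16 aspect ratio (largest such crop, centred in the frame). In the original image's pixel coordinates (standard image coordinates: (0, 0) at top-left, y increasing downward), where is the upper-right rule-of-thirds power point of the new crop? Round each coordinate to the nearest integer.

(3045, 865)

5603/2596 > 9/16, so the 9:16 crop keeps the full height 2596 and trims width to 2596 × 9/16 = 1460.25 px.
Left offset = (5603 − 1460.25)/2 = 2071.38 px; top offset = 0.
Upper-right is two-thirds across and one-third down within the crop:
x = 2071.38 + 2 × 1460.25/3 ≈ 3045; y = 0.00 + 1 × 2596.00/3 ≈ 865.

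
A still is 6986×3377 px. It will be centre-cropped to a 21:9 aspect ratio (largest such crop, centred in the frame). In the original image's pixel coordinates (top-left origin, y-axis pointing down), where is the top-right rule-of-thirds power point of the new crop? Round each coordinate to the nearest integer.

(4657, 1190)

6986/3377 < 21/9, so the 21:9 crop keeps the full width 6986 and trims height to 6986 × 9/21 = 2994.00 px.
Top offset = (3377 − 2994.00)/2 = 191.50 px; left offset = 0.
Top-right is two-thirds across and one-third down within the crop:
x = 0.00 + 2 × 6986.00/3 ≈ 4657; y = 191.50 + 1 × 2994.00/3 ≈ 1190.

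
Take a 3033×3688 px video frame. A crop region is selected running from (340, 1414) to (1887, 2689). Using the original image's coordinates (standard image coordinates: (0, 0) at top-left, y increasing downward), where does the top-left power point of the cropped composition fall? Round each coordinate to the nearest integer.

(856, 1839)

Crop width = 1887 − 340 = 1547 px; one third is 515.67 px.
Crop height = 2689 − 1414 = 1275 px; one third is 425.00 px.
The top-left point is one-third across and one-third down within the crop:
x = 340 + 1 × 515.67 ≈ 856; y = 1414 + 1 × 425.00 ≈ 1839.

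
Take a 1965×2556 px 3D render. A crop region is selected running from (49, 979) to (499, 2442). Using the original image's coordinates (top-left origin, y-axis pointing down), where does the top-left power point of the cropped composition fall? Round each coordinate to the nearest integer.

(199, 1467)

Crop width = 499 − 49 = 450 px; one third is 150.00 px.
Crop height = 2442 − 979 = 1463 px; one third is 487.67 px.
The top-left point is one-third across and one-third down within the crop:
x = 49 + 1 × 150.00 ≈ 199; y = 979 + 1 × 487.67 ≈ 1467.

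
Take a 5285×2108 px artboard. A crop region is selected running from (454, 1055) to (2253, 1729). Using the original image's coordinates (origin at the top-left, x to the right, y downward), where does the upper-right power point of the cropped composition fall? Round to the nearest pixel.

Crop width = 2253 − 454 = 1799 px; one third is 599.67 px.
Crop height = 1729 − 1055 = 674 px; one third is 224.67 px.
The upper-right point is two-thirds across and one-third down within the crop:
x = 454 + 2 × 599.67 ≈ 1653; y = 1055 + 1 × 224.67 ≈ 1280.

x = 1653 px, y = 1280 px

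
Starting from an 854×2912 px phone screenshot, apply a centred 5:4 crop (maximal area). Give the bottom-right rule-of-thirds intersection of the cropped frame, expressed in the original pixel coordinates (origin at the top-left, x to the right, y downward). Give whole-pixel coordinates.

(569, 1570)

854/2912 < 5/4, so the 5:4 crop keeps the full width 854 and trims height to 854 × 4/5 = 683.20 px.
Top offset = (2912 − 683.20)/2 = 1114.40 px; left offset = 0.
Bottom-right is two-thirds across and two-thirds down within the crop:
x = 0.00 + 2 × 854.00/3 ≈ 569; y = 1114.40 + 2 × 683.20/3 ≈ 1570.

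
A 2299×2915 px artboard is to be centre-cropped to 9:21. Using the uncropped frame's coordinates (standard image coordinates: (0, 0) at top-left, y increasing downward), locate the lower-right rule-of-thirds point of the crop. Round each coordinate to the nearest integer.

2299/2915 > 9/21, so the 9:21 crop keeps the full height 2915 and trims width to 2915 × 9/21 = 1249.29 px.
Left offset = (2299 − 1249.29)/2 = 524.86 px; top offset = 0.
Lower-right is two-thirds across and two-thirds down within the crop:
x = 524.86 + 2 × 1249.29/3 ≈ 1358; y = 0.00 + 2 × 2915.00/3 ≈ 1943.

x = 1358 px, y = 1943 px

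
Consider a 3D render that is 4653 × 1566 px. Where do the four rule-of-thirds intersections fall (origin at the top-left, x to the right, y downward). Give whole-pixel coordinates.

One third of 4653 is 1551; one third of 1566 is 522.
Vertical third lines at x = 1551 and x = 3102; horizontal third lines at y = 522 and y = 1044.

(1551, 522), (3102, 522), (1551, 1044), (3102, 1044)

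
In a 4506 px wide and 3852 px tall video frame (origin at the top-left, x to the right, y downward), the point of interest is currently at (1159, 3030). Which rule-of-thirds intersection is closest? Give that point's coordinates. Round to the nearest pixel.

Third lines: x ∈ {1502, 3004}, y ∈ {1284, 2568}.
1159 is closer to x = 1502; 3030 is closer to y = 2568.
So the nearest intersection is the lower-left power point.

x = 1502 px, y = 2568 px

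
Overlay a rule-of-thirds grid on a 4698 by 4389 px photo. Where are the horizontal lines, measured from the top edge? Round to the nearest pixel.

4389 / 3 = 1463, so the horizontal lines sit at one and two thirds of 4389.

y = 1463 px and y = 2926 px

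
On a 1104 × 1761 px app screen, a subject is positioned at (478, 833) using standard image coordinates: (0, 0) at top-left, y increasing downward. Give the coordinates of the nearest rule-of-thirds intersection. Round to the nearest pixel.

(368, 587)

Third lines: x ∈ {368, 736}, y ∈ {587, 1174}.
478 is closer to x = 368; 833 is closer to y = 587.
So the nearest intersection is the upper-left power point.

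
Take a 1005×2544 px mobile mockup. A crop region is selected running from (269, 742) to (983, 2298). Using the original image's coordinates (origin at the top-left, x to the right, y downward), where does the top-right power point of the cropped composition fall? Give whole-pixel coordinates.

x = 745 px, y = 1261 px

Crop width = 983 − 269 = 714 px; one third is 238.00 px.
Crop height = 2298 − 742 = 1556 px; one third is 518.67 px.
The top-right point is two-thirds across and one-third down within the crop:
x = 269 + 2 × 238.00 ≈ 745; y = 742 + 1 × 518.67 ≈ 1261.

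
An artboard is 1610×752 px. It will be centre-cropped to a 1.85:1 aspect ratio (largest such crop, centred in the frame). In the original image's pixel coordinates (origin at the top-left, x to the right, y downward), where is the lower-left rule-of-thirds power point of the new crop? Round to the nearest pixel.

1610/752 > 1.85/1, so the 1.85:1 crop keeps the full height 752 and trims width to 752 × 1.85/1 = 1391.20 px.
Left offset = (1610 − 1391.20)/2 = 109.40 px; top offset = 0.
Lower-left is one-third across and two-thirds down within the crop:
x = 109.40 + 1 × 1391.20/3 ≈ 573; y = 0.00 + 2 × 752.00/3 ≈ 501.

(573, 501)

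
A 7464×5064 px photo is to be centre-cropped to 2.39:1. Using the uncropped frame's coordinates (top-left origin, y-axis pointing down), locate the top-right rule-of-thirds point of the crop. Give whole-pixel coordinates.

7464/5064 < 2.39/1, so the 2.39:1 crop keeps the full width 7464 and trims height to 7464 × 1/2.39 = 3123.01 px.
Top offset = (5064 − 3123.01)/2 = 970.49 px; left offset = 0.
Top-right is two-thirds across and one-third down within the crop:
x = 0.00 + 2 × 7464.00/3 ≈ 4976; y = 970.49 + 1 × 3123.01/3 ≈ 2011.

(4976, 2011)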